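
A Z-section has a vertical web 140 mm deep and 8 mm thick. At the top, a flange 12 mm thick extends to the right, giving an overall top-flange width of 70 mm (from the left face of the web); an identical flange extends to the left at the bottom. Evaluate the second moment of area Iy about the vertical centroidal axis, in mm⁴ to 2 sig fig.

Break the section into simple shapes (no overlaps), measuring from the bottom-left corner of the bounding box.
Web: 8 × 140, A = 1 120 mm², x = 66 mm, Ī = 5 973 mm⁴.
Top flange (beyond web): 62 × 12, A = 744 mm², x = 101 mm, Ī = 238 328 mm⁴.
Bottom flange (beyond web): 62 × 12, A = 744 mm², x = 31 mm, Ī = 238 328 mm⁴.
Centroid: x̄ = ΣA·x / ΣA = 66 mm.
Transfer each piece to the vertical centroidal axis using Ī + A·d² with d = x − 66:
  web: d = 0 mm → contributes +5 973 mm⁴
  top flange (beyond web): d = 35 mm → contributes +1 149 728 mm⁴
  bottom flange (beyond web): d = -35 mm → contributes +1 149 728 mm⁴
Total I = 2 305 429 mm⁴.

Iy ≈ 2.3 × 10⁶ mm⁴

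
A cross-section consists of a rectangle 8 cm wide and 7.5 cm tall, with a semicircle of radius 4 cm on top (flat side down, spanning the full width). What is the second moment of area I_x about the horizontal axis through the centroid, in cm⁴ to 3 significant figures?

I_x ≈ 835 cm⁴

Break the section into simple shapes (no overlaps), measuring from the bottom-left corner of the bounding box.
Rectangular body: 8 × 7.5, A = 60 cm², y = 3.75 cm, Ī = 281.25 cm⁴.
Semicircular cap: semicircle r = 4, A = 25.133 cm², y = 9.1977 cm, Ī = 28.098 cm⁴.
Centroid: ȳ = ΣA·y / ΣA = 5.3582 cm.
Transfer each piece to the horizontal axis through the centroid using Ī + A·d² with d = y − 5.3582:
  rectangular body: d = -1.6082 cm → contributes +436.44 cm⁴
  semicircular cap: d = 3.8394 cm → contributes +398.58 cm⁴
Total I = 835.02 cm⁴.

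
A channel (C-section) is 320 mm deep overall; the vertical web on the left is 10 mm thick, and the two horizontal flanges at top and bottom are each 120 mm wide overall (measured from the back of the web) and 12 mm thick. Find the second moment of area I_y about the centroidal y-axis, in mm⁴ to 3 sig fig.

Split into non-overlapping primitives; take the origin at the lower-left of the bounding box.
Web: 10 × 320, A = 3 200 mm², x = 5 mm, Ī = 26 667 mm⁴.
Top flange (beyond web): 110 × 12, A = 1 320 mm², x = 65 mm, Ī = 1 331 000 mm⁴.
Bottom flange (beyond web): 110 × 12, A = 1 320 mm², x = 65 mm, Ī = 1 331 000 mm⁴.
Centroid: x̄ = ΣA·x / ΣA = 32.123 mm.
Transfer each piece to the centroidal y-axis using Ī + A·d² with d = x − 32.123:
  web: d = -27.123 mm → contributes +2 380 819 mm⁴
  top flange (beyond web): d = 32.877 mm → contributes +2 757 759 mm⁴
  bottom flange (beyond web): d = 32.877 mm → contributes +2 757 759 mm⁴
Total I = 7 896 338 mm⁴.

I_y ≈ 7.90 × 10⁶ mm⁴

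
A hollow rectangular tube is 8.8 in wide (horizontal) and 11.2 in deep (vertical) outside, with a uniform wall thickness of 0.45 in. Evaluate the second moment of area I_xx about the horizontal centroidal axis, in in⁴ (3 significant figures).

Break the section into simple shapes (no overlaps), measuring from the bottom-left corner of the bounding box.
Outer rectangle: 8.8 × 11.2, A = 98.56 in², y = 5.6 in, Ī = 1030.3 in⁴.
Inner void (subtracted): 7.9 × 10.3, A = 81.37 in², y = 5.6 in, Ī = 719.38 in⁴.
By symmetry the centroid is at mid-height, ȳ = 5.6 in.
All pieces are centred on the horizontal centroidal axis, so I = ΣĪ (holes subtracted) = 310.9 in⁴.

I_xx ≈ 311 in⁴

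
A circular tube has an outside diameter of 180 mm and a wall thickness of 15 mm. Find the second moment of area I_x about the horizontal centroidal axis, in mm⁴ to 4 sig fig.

Split into non-overlapping primitives; take the origin at the lower-left of the bounding box.
Outer circle: ⌀180, A = 25446.9 mm², y = 90 mm, Ī = 51 529 974 mm⁴.
Bore (subtracted): ⌀150, A = 17671.5 mm², y = 90 mm, Ī = 24 850 489 mm⁴.
By symmetry the centroid is at mid-height, ȳ = 90 mm.
All pieces are centred on the horizontal centroidal axis, so I = ΣĪ (holes subtracted) = 26 679 485 mm⁴.

I_x ≈ 2.668 × 10⁷ mm⁴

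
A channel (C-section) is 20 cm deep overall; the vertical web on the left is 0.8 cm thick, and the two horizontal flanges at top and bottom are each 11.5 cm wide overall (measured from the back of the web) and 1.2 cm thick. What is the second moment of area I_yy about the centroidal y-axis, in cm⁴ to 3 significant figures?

I_yy ≈ 572 cm⁴

Break the section into simple shapes (no overlaps), measuring from the bottom-left corner of the bounding box.
Web: 0.8 × 20, A = 16 cm², x = 0.4 cm, Ī = 0.85333 cm⁴.
Top flange (beyond web): 10.7 × 1.2, A = 12.84 cm², x = 6.15 cm, Ī = 122.5 cm⁴.
Bottom flange (beyond web): 10.7 × 1.2, A = 12.84 cm², x = 6.15 cm, Ī = 122.5 cm⁴.
Centroid: x̄ = ΣA·x / ΣA = 3.9427 cm.
Transfer each piece to the centroidal y-axis using Ī + A·d² with d = x − 3.9427:
  web: d = -3.5427 cm → contributes +201.67 cm⁴
  top flange (beyond web): d = 2.2073 cm → contributes +185.06 cm⁴
  bottom flange (beyond web): d = 2.2073 cm → contributes +185.06 cm⁴
Total I = 571.79 cm⁴.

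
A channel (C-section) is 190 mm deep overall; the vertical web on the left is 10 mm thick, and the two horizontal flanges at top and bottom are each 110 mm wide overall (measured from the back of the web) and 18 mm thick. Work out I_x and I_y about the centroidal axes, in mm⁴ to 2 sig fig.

I_x ≈ 3.2 × 10⁷ mm⁴, I_y ≈ 6.8 × 10⁶ mm⁴

Treat the section as a set of non-overlapping primitives; coordinates are from the bounding-box lower-left.
Web: 10 × 190, A = 1 900 mm², y = 95 mm, Ī = 5 715 833 mm⁴.
Top flange (beyond web): 100 × 18, A = 1 800 mm², y = 181 mm, Ī = 48 600 mm⁴.
Bottom flange (beyond web): 100 × 18, A = 1 800 mm², y = 9 mm, Ī = 48 600 mm⁴.
By symmetry the centroid is at mid-height, ȳ = 95 mm.
Transfer each piece to the centroidal x-axis using Ī + A·d² with d = y − 95:
  web: d = 0 mm → contributes +5 715 833 mm⁴
  top flange (beyond web): d = 86 mm → contributes +13 361 400 mm⁴
  bottom flange (beyond web): d = -86 mm → contributes +13 361 400 mm⁴
Total I = 32 438 633 mm⁴.
For the y-axis: x̄ = 41 mm.
Repeating about the centroidal y-axis gives I_y = 6 777 833 mm⁴.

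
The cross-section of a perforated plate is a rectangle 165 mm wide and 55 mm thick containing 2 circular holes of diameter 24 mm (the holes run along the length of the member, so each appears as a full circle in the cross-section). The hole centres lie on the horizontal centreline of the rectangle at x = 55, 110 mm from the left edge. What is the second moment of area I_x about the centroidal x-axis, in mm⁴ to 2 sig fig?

I_x ≈ 2.3 × 10⁶ mm⁴

Split into non-overlapping primitives; take the origin at the lower-left of the bounding box.
Plate: 165 × 55, A = 9 075 mm², y = 27.5 mm, Ī = 2 287 656 mm⁴.
Hole 1 (subtracted): ⌀24, A = 452.4 mm², y = 27.5 mm, Ī = 16 286 mm⁴.
Hole 2 (subtracted): ⌀24, A = 452.4 mm², y = 27.5 mm, Ī = 16 286 mm⁴.
By symmetry the centroid is at mid-height, ȳ = 27.5 mm.
All pieces are centred on the centroidal x-axis, so I = ΣĪ (holes subtracted) = 2 255 084 mm⁴.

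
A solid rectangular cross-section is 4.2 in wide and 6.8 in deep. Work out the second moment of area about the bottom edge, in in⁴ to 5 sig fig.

The section: 4.2 × 6.8, A = 28.56 in², y = 3.4 in, Ī = 110.0512 in⁴.
Transfer it to a horizontal axis along the bottom face using Ī + A·d² with d = y − 0:
  the section: d = 3.4 in → contributes +440.2048 in⁴
Total I = 440.2048 in⁴.

I_base ≈ 440.20 in⁴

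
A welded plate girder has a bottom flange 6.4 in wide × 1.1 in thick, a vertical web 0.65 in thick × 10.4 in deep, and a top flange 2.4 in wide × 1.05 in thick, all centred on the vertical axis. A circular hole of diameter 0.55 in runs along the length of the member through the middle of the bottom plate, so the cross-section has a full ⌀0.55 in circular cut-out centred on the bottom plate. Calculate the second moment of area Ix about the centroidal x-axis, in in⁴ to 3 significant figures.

Ix ≈ 331 in⁴

Split into non-overlapping primitives; take the origin at the lower-left of the bounding box.
Bottom plate: 6.4 × 1.1, A = 7.04 in², y = 0.55 in, Ī = 0.70987 in⁴.
Web plate: 0.65 × 10.4, A = 6.76 in², y = 6.3 in, Ī = 60.93 in⁴.
Top plate: 2.4 × 1.05, A = 2.52 in², y = 12.025 in, Ī = 0.23153 in⁴.
Hole (subtracted): ⌀0.55, A = 0.23758 in², y = 0.55 in, Ī = 0.0044918 in⁴.
Centroid: ȳ = ΣA·y / ΣA = 4.765 in.
Transfer each piece to the centroidal x-axis using Ī + A·d² with d = y − 4.765:
  bottom plate: d = -4.215 in → contributes +125.78 in⁴
  web plate: d = 1.535 in → contributes +76.859 in⁴
  top plate: d = 7.26 in → contributes +133.06 in⁴
  hole: d = -4.215 in → contributes −4.2254 in⁴
Total I = 331.47 in⁴.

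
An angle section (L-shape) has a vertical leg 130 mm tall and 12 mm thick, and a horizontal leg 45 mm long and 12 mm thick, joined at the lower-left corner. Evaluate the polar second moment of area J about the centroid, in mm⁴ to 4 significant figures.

J ≈ 3.516 × 10⁶ mm⁴

Break the section into simple shapes (no overlaps), measuring from the bottom-left corner of the bounding box.
Vertical leg: 12 × 130, A = 1 560 mm², y = 65 mm, Ī = 2 197 000 mm⁴.
Horizontal leg (remainder): 33 × 12, A = 396 mm², y = 6 mm, Ī = 4 752 mm⁴.
Centroid: ȳ = ΣA·y / ΣA = 53.0552 mm.
Transfer each piece to the centroidal x-axis using Ī + A·d² with d = y − 53.0552:
  vertical leg: d = 11.9448 mm → contributes +2 419 578 mm⁴
  horizontal leg (remainder): d = -47.0552 mm → contributes +881 573 mm⁴
Total I = 3 301 150 mm⁴.
For the y-axis: x̄ = 10.5552 mm.
Repeating about the centroidal y-axis gives I_y = 214 545 mm⁴.
Polar second moment: J = I_x + I_y = 3 515 695 mm⁴.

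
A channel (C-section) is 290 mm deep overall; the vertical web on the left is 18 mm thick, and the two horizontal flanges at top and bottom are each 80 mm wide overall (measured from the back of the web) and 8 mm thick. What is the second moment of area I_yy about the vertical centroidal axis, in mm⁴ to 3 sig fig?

I_yy ≈ 1.79 × 10⁶ mm⁴

Split into non-overlapping primitives; take the origin at the lower-left of the bounding box.
Web: 18 × 290, A = 5 220 mm², x = 9 mm, Ī = 140 940 mm⁴.
Top flange (beyond web): 62 × 8, A = 496 mm², x = 49 mm, Ī = 158 885 mm⁴.
Bottom flange (beyond web): 62 × 8, A = 496 mm², x = 49 mm, Ī = 158 885 mm⁴.
Centroid: x̄ = ΣA·x / ΣA = 15.388 mm.
Transfer each piece to the vertical centroidal axis using Ī + A·d² with d = x − 15.388:
  web: d = -6.3876 mm → contributes +353 926 mm⁴
  top flange (beyond web): d = 33.612 mm → contributes +719 262 mm⁴
  bottom flange (beyond web): d = 33.612 mm → contributes +719 262 mm⁴
Total I = 1 792 449 mm⁴.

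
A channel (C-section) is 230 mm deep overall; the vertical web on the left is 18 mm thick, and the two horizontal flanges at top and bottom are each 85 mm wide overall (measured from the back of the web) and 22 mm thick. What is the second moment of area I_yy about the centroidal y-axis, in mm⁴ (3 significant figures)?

Break the section into simple shapes (no overlaps), measuring from the bottom-left corner of the bounding box.
Web: 18 × 230, A = 4 140 mm², x = 9 mm, Ī = 111 780 mm⁴.
Top flange (beyond web): 67 × 22, A = 1 474 mm², x = 51.5 mm, Ī = 551 399 mm⁴.
Bottom flange (beyond web): 67 × 22, A = 1 474 mm², x = 51.5 mm, Ī = 551 399 mm⁴.
Centroid: x̄ = ΣA·x / ΣA = 26.676 mm.
Transfer each piece to the centroidal y-axis using Ī + A·d² with d = x − 26.676:
  web: d = -17.676 mm → contributes +1 405 338 mm⁴
  top flange (beyond web): d = 24.824 mm → contributes +1 459 697 mm⁴
  bottom flange (beyond web): d = 24.824 mm → contributes +1 459 697 mm⁴
Total I = 4 324 732 mm⁴.

I_yy ≈ 4.32 × 10⁶ mm⁴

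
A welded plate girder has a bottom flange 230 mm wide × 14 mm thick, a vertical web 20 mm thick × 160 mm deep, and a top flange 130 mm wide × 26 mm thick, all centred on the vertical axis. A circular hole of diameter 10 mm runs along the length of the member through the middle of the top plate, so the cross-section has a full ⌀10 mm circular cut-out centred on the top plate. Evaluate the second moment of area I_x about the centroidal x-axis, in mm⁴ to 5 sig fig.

I_x ≈ 5.9921 × 10⁷ mm⁴

Split into non-overlapping primitives; take the origin at the lower-left of the bounding box.
Bottom plate: 230 × 14, A = 3 220 mm², y = 7 mm, Ī = 52593.33 mm⁴.
Web plate: 20 × 160, A = 3 200 mm², y = 94 mm, Ī = 6 826 667 mm⁴.
Top plate: 130 × 26, A = 3 380 mm², y = 187 mm, Ī = 190406.7 mm⁴.
Hole (subtracted): ⌀10, A = 78.53982 mm², y = 187 mm, Ī = 490.8739 mm⁴.
Centroid: ȳ = ΣA·y / ΣA = 96.76664 mm.
Transfer each piece to the centroidal x-axis using Ī + A·d² with d = y − 96.76664:
  bottom plate: d = -89.76664 mm → contributes +25 999 514 mm⁴
  web plate: d = -2.766642 mm → contributes +6 851 160 mm⁴
  top plate: d = 90.23336 mm → contributes +27 710 566 mm⁴
  hole: d = 90.23336 mm → contributes −639966.7 mm⁴
Total I = 59 921 274 mm⁴.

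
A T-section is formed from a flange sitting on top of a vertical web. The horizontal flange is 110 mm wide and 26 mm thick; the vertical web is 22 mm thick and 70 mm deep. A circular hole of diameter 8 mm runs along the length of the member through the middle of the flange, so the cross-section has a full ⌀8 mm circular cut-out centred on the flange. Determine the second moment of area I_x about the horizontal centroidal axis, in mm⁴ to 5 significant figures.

I_x ≈ 3.0817 × 10⁶ mm⁴

Split into non-overlapping primitives; take the origin at the lower-left of the bounding box.
Flange: 110 × 26, A = 2 860 mm², y = 83 mm, Ī = 161113.3 mm⁴.
Web: 22 × 70, A = 1 540 mm², y = 35 mm, Ī = 628833.3 mm⁴.
Hole (subtracted): ⌀8, A = 50.26548 mm², y = 83 mm, Ī = 201.0619 mm⁴.
Centroid: ȳ = ΣA·y / ΣA = 66.00586 mm.
Transfer each piece to the horizontal centroidal axis using Ī + A·d² with d = y − 66.00586:
  flange: d = 16.99414 mm → contributes +987083.7 mm⁴
  web: d = -31.00586 mm → contributes +2 109 333 mm⁴
  hole: d = 16.99414 mm → contributes −14717.77 mm⁴
Total I = 3 081 699 mm⁴.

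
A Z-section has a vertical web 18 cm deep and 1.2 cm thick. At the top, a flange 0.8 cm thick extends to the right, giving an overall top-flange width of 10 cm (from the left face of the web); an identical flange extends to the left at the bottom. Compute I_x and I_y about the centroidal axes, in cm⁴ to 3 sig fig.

Treat the section as a set of non-overlapping primitives; coordinates are from the bounding-box lower-left.
Web: 1.2 × 18, A = 21.6 cm², y = 9 cm, Ī = 583.2 cm⁴.
Top flange (beyond web): 8.8 × 0.8, A = 7.04 cm², y = 17.6 cm, Ī = 0.37547 cm⁴.
Bottom flange (beyond web): 8.8 × 0.8, A = 7.04 cm², y = 0.4 cm, Ī = 0.37547 cm⁴.
Centroid: ȳ = ΣA·y / ΣA = 9 cm.
Transfer each piece to the centroidal x-axis using Ī + A·d² with d = y − 9:
  web: d = 0 cm → contributes +583.2 cm⁴
  top flange (beyond web): d = 8.6 cm → contributes +521.05 cm⁴
  bottom flange (beyond web): d = -8.6 cm → contributes +521.05 cm⁴
Total I = 1625.3 cm⁴.
For the y-axis: x̄ = 9.4 cm.
Repeating about the centroidal y-axis gives I_y = 445.45 cm⁴.

I_x ≈ 1630 cm⁴, I_y ≈ 445 cm⁴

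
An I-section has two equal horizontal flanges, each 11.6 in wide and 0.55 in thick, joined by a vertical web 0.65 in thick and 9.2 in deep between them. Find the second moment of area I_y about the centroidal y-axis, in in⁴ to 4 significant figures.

I_y ≈ 143.3 in⁴

Decompose the section into non-overlapping parts with the origin at the bottom-left of its bounding rectangle.
Bottom flange: 11.6 × 0.55, A = 6.38 in², x = 5.8 in, Ī = 71.5411 in⁴.
Web: 0.65 × 9.2, A = 5.98 in², x = 5.8 in, Ī = 0.210546 in⁴.
Top flange: 11.6 × 0.55, A = 6.38 in², x = 5.8 in, Ī = 71.5411 in⁴.
By symmetry the centroid is at mid-width, x̄ = 5.8 in.
All pieces are centred on the centroidal y-axis, so I = ΣĪ = 143.293 in⁴.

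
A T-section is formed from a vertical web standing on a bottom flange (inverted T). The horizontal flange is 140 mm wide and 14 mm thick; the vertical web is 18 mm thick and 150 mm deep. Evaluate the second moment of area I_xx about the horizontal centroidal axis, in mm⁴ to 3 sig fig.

I_xx ≈ 1.27 × 10⁷ mm⁴

Treat the section as a set of non-overlapping primitives; coordinates are from the bounding-box lower-left.
Flange: 140 × 14, A = 1 960 mm², y = 7 mm, Ī = 32 013 mm⁴.
Web: 18 × 150, A = 2 700 mm², y = 89 mm, Ī = 5 062 500 mm⁴.
Centroid: ȳ = ΣA·y / ΣA = 54.511 mm.
Transfer each piece to the horizontal centroidal axis using Ī + A·d² with d = y − 54.511:
  flange: d = -47.511 mm → contributes +4 456 261 mm⁴
  web: d = 34.489 mm → contributes +8 274 176 mm⁴
Total I = 12 730 438 mm⁴.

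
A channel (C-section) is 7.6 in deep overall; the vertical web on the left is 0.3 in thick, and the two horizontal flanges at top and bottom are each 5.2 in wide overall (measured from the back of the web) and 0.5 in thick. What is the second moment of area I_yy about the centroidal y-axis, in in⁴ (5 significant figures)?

I_yy ≈ 20.340 in⁴

Treat the section as a set of non-overlapping primitives; coordinates are from the bounding-box lower-left.
Web: 0.3 × 7.6, A = 2.28 in², x = 0.15 in, Ī = 0.0171 in⁴.
Top flange (beyond web): 4.9 × 0.5, A = 2.45 in², x = 2.75 in, Ī = 4.902042 in⁴.
Bottom flange (beyond web): 4.9 × 0.5, A = 2.45 in², x = 2.75 in, Ī = 4.902042 in⁴.
Centroid: x̄ = ΣA·x / ΣA = 1.924373 in.
Transfer each piece to the centroidal y-axis using Ī + A·d² with d = x − 1.924373:
  web: d = -1.774373 in → contributes +7.195453 in⁴
  top flange (beyond web): d = 0.8256267 in → contributes +6.572107 in⁴
  bottom flange (beyond web): d = 0.8256267 in → contributes +6.572107 in⁴
Total I = 20.33967 in⁴.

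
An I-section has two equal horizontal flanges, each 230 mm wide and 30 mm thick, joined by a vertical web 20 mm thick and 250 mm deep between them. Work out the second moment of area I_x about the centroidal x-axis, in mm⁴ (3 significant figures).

Decompose the section into non-overlapping parts with the origin at the bottom-left of its bounding rectangle.
Bottom flange: 230 × 30, A = 6 900 mm², y = 15 mm, Ī = 517 500 mm⁴.
Web: 20 × 250, A = 5 000 mm², y = 155 mm, Ī = 26 041 667 mm⁴.
Top flange: 230 × 30, A = 6 900 mm², y = 295 mm, Ī = 517 500 mm⁴.
By symmetry the centroid is at mid-height, ȳ = 155 mm.
Transfer each piece to the centroidal x-axis using Ī + A·d² with d = y − 155:
  bottom flange: d = -140 mm → contributes +135 757 500 mm⁴
  web: d = 0 mm → contributes +26 041 667 mm⁴
  top flange: d = 140 mm → contributes +135 757 500 mm⁴
Total I = 297 556 667 mm⁴.

I_x ≈ 2.98 × 10⁸ mm⁴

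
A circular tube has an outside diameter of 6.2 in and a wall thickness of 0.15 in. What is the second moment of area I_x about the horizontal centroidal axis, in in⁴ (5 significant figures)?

Break the section into simple shapes (no overlaps), measuring from the bottom-left corner of the bounding box.
Outer circle: ⌀6.2, A = 30.19071 in², y = 3.1 in, Ī = 72.53317 in⁴.
Bore (subtracted): ⌀5.9, A = 27.33971 in², y = 3.1 in, Ī = 59.48096 in⁴.
By symmetry the centroid is at mid-height, ȳ = 3.1 in.
All pieces are centred on the horizontal centroidal axis, so I = ΣĪ (holes subtracted) = 13.05221 in⁴.

I_x ≈ 13.052 in⁴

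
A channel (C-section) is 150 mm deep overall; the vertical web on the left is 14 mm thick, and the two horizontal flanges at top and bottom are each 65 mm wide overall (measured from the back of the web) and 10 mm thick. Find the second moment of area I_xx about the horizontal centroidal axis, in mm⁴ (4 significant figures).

Split into non-overlapping primitives; take the origin at the lower-left of the bounding box.
Web: 14 × 150, A = 2 100 mm², y = 75 mm, Ī = 3 937 500 mm⁴.
Top flange (beyond web): 51 × 10, A = 510 mm², y = 145 mm, Ī = 4 250 mm⁴.
Bottom flange (beyond web): 51 × 10, A = 510 mm², y = 5 mm, Ī = 4 250 mm⁴.
By symmetry the centroid is at mid-height, ȳ = 75 mm.
Transfer each piece to the horizontal centroidal axis using Ī + A·d² with d = y − 75:
  web: d = 0 mm → contributes +3 937 500 mm⁴
  top flange (beyond web): d = 70 mm → contributes +2 503 250 mm⁴
  bottom flange (beyond web): d = -70 mm → contributes +2 503 250 mm⁴
Total I = 8 944 000 mm⁴.

I_xx ≈ 8.944 × 10⁶ mm⁴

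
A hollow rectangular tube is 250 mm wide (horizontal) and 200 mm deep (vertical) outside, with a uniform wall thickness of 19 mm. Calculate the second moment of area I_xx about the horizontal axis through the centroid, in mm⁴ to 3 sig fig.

Split into non-overlapping primitives; take the origin at the lower-left of the bounding box.
Outer rectangle: 250 × 200, A = 50 000 mm², y = 100 mm, Ī = 166 666 667 mm⁴.
Inner void (subtracted): 212 × 162, A = 34 344 mm², y = 100 mm, Ī = 75 110 328 mm⁴.
By symmetry the centroid is at mid-height, ȳ = 100 mm.
All pieces are centred on the horizontal axis through the centroid, so I = ΣĪ (holes subtracted) = 91 556 339 mm⁴.

I_xx ≈ 9.16 × 10⁷ mm⁴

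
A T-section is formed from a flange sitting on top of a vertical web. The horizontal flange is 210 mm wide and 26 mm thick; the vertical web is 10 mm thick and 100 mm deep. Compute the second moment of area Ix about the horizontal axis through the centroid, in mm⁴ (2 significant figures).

Ix ≈ 4.5 × 10⁶ mm⁴

Treat the section as a set of non-overlapping primitives; coordinates are from the bounding-box lower-left.
Flange: 210 × 26, A = 5 460 mm², y = 113 mm, Ī = 307 580 mm⁴.
Web: 10 × 100, A = 1 000 mm², y = 50 mm, Ī = 833 333 mm⁴.
Centroid: ȳ = ΣA·y / ΣA = 103.2 mm.
Transfer each piece to the horizontal axis through the centroid using Ī + A·d² with d = y − 103.2:
  flange: d = 9.752 mm → contributes +826 869 mm⁴
  web: d = -53.25 mm → contributes +3 668 649 mm⁴
Total I = 4 495 517 mm⁴.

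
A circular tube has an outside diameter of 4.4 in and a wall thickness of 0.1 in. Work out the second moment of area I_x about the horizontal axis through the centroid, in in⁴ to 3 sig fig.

Split into non-overlapping primitives; take the origin at the lower-left of the bounding box.
Outer circle: ⌀4.4, A = 15.205 in², y = 2.2 in, Ī = 18.398 in⁴.
Bore (subtracted): ⌀4.2, A = 13.854 in², y = 2.2 in, Ī = 15.275 in⁴.
By symmetry the centroid is at mid-height, ȳ = 2.2 in.
All pieces are centred on the horizontal axis through the centroid, so I = ΣĪ (holes subtracted) = 3.1239 in⁴.

I_x ≈ 3.12 in⁴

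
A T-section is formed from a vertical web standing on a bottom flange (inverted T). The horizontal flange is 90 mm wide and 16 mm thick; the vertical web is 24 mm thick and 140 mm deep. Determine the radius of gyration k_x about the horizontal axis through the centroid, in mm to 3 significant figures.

Decompose the section into non-overlapping parts with the origin at the bottom-left of its bounding rectangle.
Flange: 90 × 16, A = 1 440 mm², y = 8 mm, Ī = 30 720 mm⁴.
Web: 24 × 140, A = 3 360 mm², y = 86 mm, Ī = 5 488 000 mm⁴.
Centroid: ȳ = ΣA·y / ΣA = 62.6 mm.
Transfer each piece to the horizontal axis through the centroid using Ī + A·d² with d = y − 62.6:
  flange: d = -54.6 mm → contributes +4 323 590 mm⁴
  web: d = 23.4 mm → contributes +7 327 802 mm⁴
Total I = 11 651 392 mm⁴.
Radius of gyration: k = √(I/A) = √(11 651 392 / 4 800) = 49.268 mm.

k_x ≈ 49.3 mm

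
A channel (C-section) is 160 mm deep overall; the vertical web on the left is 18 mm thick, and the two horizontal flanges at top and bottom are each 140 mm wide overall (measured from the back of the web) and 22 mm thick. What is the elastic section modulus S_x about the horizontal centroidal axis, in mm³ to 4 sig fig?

Treat the section as a set of non-overlapping primitives; coordinates are from the bounding-box lower-left.
Web: 18 × 160, A = 2 880 mm², y = 80 mm, Ī = 6 144 000 mm⁴.
Top flange (beyond web): 122 × 22, A = 2 684 mm², y = 149 mm, Ī = 108 255 mm⁴.
Bottom flange (beyond web): 122 × 22, A = 2 684 mm², y = 11 mm, Ī = 108 255 mm⁴.
By symmetry the centroid is at mid-height, ȳ = 80 mm.
Transfer each piece to the horizontal centroidal axis using Ī + A·d² with d = y − 80:
  web: d = 0 mm → contributes +6 144 000 mm⁴
  top flange (beyond web): d = 69 mm → contributes +12 886 779 mm⁴
  bottom flange (beyond web): d = -69 mm → contributes +12 886 779 mm⁴
Total I = 31 917 557 mm⁴.
Extreme fibre distance c = 80 mm; S = I/c = 398 969 mm³.

S_x ≈ 3.990 × 10⁵ mm³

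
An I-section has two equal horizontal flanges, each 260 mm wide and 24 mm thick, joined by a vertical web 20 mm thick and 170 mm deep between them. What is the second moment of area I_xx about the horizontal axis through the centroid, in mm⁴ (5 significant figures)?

Break the section into simple shapes (no overlaps), measuring from the bottom-left corner of the bounding box.
Bottom flange: 260 × 24, A = 6 240 mm², y = 12 mm, Ī = 299 520 mm⁴.
Web: 20 × 170, A = 3 400 mm², y = 109 mm, Ī = 8 188 333 mm⁴.
Top flange: 260 × 24, A = 6 240 mm², y = 206 mm, Ī = 299 520 mm⁴.
By symmetry the centroid is at mid-height, ȳ = 109 mm.
Transfer each piece to the horizontal axis through the centroid using Ī + A·d² with d = y − 109:
  bottom flange: d = -97 mm → contributes +59 011 680 mm⁴
  web: d = 0 mm → contributes +8 188 333 mm⁴
  top flange: d = 97 mm → contributes +59 011 680 mm⁴
Total I = 126 211 693 mm⁴.

I_xx ≈ 1.2621 × 10⁸ mm⁴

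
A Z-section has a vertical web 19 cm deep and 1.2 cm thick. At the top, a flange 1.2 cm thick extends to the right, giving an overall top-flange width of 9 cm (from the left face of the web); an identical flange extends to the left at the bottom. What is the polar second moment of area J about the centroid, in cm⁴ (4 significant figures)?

Treat the section as a set of non-overlapping primitives; coordinates are from the bounding-box lower-left.
Web: 1.2 × 19, A = 22.8 cm², y = 9.5 cm, Ī = 685.9 cm⁴.
Top flange (beyond web): 7.8 × 1.2, A = 9.36 cm², y = 18.4 cm, Ī = 1.1232 cm⁴.
Bottom flange (beyond web): 7.8 × 1.2, A = 9.36 cm², y = 0.6 cm, Ī = 1.1232 cm⁴.
Centroid: ȳ = ΣA·y / ΣA = 9.5 cm.
Transfer each piece to the centroidal x-axis using Ī + A·d² with d = y − 9.5:
  web: d = 0 cm → contributes +685.9 cm⁴
  top flange (beyond web): d = 8.9 cm → contributes +742.529 cm⁴
  bottom flange (beyond web): d = -8.9 cm → contributes +742.529 cm⁴
Total I = 2170.96 cm⁴.
For the y-axis: x̄ = 8.4 cm.
Repeating about the centroidal y-axis gives I_y = 476.726 cm⁴.
Polar second moment: J = I_x + I_y = 2647.68 cm⁴.

J ≈ 2648 cm⁴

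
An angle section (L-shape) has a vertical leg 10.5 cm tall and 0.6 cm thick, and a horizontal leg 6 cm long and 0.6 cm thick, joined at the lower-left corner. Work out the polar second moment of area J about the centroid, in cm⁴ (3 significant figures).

J ≈ 138 cm⁴

Split into non-overlapping primitives; take the origin at the lower-left of the bounding box.
Vertical leg: 0.6 × 10.5, A = 6.3 cm², y = 5.25 cm, Ī = 57.881 cm⁴.
Horizontal leg (remainder): 5.4 × 0.6, A = 3.24 cm², y = 0.3 cm, Ī = 0.0972 cm⁴.
Centroid: ȳ = ΣA·y / ΣA = 3.5689 cm.
Transfer each piece to the centroidal x-axis using Ī + A·d² with d = y − 3.5689:
  vertical leg: d = 1.6811 cm → contributes +75.686 cm⁴
  horizontal leg (remainder): d = -3.2689 cm → contributes +34.718 cm⁴
Total I = 110.4 cm⁴.
For the y-axis: x̄ = 1.3189 cm.
Repeating about the centroidal y-axis gives I_y = 27.319 cm⁴.
Polar second moment: J = I_x + I_y = 137.72 cm⁴.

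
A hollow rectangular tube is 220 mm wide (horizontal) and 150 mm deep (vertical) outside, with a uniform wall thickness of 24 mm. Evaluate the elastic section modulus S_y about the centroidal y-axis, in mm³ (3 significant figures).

S_y ≈ 8.17 × 10⁵ mm³

Decompose the section into non-overlapping parts with the origin at the bottom-left of its bounding rectangle.
Outer rectangle: 220 × 150, A = 33 000 mm², x = 110 mm, Ī = 133 100 000 mm⁴.
Inner void (subtracted): 172 × 102, A = 17 544 mm², x = 110 mm, Ī = 43 251 808 mm⁴.
By symmetry the centroid is at mid-width, x̄ = 110 mm.
All pieces are centred on the centroidal y-axis, so I = ΣĪ (holes subtracted) = 89 848 192 mm⁴.
Extreme fibre distance c = 110 mm; S = I/c = 816 802 mm³.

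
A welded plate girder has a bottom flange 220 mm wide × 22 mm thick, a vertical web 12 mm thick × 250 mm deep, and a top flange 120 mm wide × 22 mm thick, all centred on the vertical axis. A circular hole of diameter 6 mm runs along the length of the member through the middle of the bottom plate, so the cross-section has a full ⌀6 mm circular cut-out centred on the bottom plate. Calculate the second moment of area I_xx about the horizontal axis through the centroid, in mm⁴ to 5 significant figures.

Break the section into simple shapes (no overlaps), measuring from the bottom-left corner of the bounding box.
Bottom plate: 220 × 22, A = 4 840 mm², y = 11 mm, Ī = 195213.3 mm⁴.
Web plate: 12 × 250, A = 3 000 mm², y = 147 mm, Ī = 15 625 000 mm⁴.
Top plate: 120 × 22, A = 2 640 mm², y = 283 mm, Ī = 106 480 mm⁴.
Hole (subtracted): ⌀6, A = 28.27433 mm², y = 11 mm, Ī = 63.61725 mm⁴.
Centroid: ȳ = ΣA·y / ΣA = 118.7411 mm.
Transfer each piece to the horizontal axis through the centroid using Ī + A·d² with d = y − 118.7411:
  bottom plate: d = -107.7411 mm → contributes +56 378 591 mm⁴
  web plate: d = 28.25894 mm → contributes +18 020 703 mm⁴
  top plate: d = 164.2589 mm → contributes +71 336 319 mm⁴
  hole: d = -107.7411 mm → contributes −328275.9 mm⁴
Total I = 145 407 337 mm⁴.

I_xx ≈ 1.4541 × 10⁸ mm⁴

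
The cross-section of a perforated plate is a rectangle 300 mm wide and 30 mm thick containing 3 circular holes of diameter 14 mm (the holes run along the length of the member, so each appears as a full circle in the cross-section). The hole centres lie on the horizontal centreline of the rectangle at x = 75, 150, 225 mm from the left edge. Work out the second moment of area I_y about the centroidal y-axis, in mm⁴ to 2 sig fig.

I_y ≈ 6.6 × 10⁷ mm⁴

Treat the section as a set of non-overlapping primitives; coordinates are from the bounding-box lower-left.
Plate: 300 × 30, A = 9 000 mm², x = 150 mm, Ī = 67 500 000 mm⁴.
Hole 1 (subtracted): ⌀14, A = 153.9 mm², x = 75 mm, Ī = 1 886 mm⁴.
Hole 2 (subtracted): ⌀14, A = 153.9 mm², x = 150 mm, Ī = 1 886 mm⁴.
Hole 3 (subtracted): ⌀14, A = 153.9 mm², x = 225 mm, Ī = 1 886 mm⁴.
By symmetry the centroid is at mid-width, x̄ = 150 mm.
Transfer each piece to the centroidal y-axis using Ī + A·d² with d = x − 150:
  plate: d = 0 mm → contributes +67 500 000 mm⁴
  hole 1: d = -75 mm → contributes −867 787 mm⁴
  hole 2: d = 0 mm → contributes −1 886 mm⁴
  hole 3: d = 75 mm → contributes −867 787 mm⁴
Total I = 65 762 540 mm⁴.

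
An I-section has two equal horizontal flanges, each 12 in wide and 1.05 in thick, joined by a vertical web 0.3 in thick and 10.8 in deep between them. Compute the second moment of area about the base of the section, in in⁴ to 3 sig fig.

I_base ≈ 2100 in⁴

Split into non-overlapping primitives; take the origin at the lower-left of the bounding box.
Bottom flange: 12 × 1.05, A = 12.6 in², y = 0.525 in, Ī = 1.1576 in⁴.
Web: 0.3 × 10.8, A = 3.24 in², y = 6.45 in, Ī = 31.493 in⁴.
Top flange: 12 × 1.05, A = 12.6 in², y = 12.375 in, Ī = 1.1576 in⁴.
Transfer each piece to a horizontal axis along the bottom face using Ī + A·d² with d = y − 0:
  bottom flange: d = 0.525 in → contributes +4.6305 in⁴
  web: d = 6.45 in → contributes +166.28 in⁴
  top flange: d = 12.375 in → contributes +1930.7 in⁴
Total I = 2101.6 in⁴.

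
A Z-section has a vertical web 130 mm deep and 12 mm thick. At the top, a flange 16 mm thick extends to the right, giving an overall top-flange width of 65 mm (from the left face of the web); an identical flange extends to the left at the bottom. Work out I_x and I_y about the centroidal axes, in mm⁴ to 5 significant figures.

I_x ≈ 7.7435 × 10⁶ mm⁴, I_y ≈ 2.2071 × 10⁶ mm⁴

Split into non-overlapping primitives; take the origin at the lower-left of the bounding box.
Web: 12 × 130, A = 1 560 mm², y = 65 mm, Ī = 2 197 000 mm⁴.
Top flange (beyond web): 53 × 16, A = 848 mm², y = 122 mm, Ī = 18090.67 mm⁴.
Bottom flange (beyond web): 53 × 16, A = 848 mm², y = 8 mm, Ī = 18090.67 mm⁴.
Centroid: ȳ = ΣA·y / ΣA = 65 mm.
Transfer each piece to the centroidal x-axis using Ī + A·d² with d = y − 65:
  web: d = 0 mm → contributes +2 197 000 mm⁴
  top flange (beyond web): d = 57 mm → contributes +2 773 243 mm⁴
  bottom flange (beyond web): d = -57 mm → contributes +2 773 243 mm⁴
Total I = 7 743 485 mm⁴.
For the y-axis: x̄ = 59 mm.
Repeating about the centroidal y-axis gives I_y = 2 207 125 mm⁴.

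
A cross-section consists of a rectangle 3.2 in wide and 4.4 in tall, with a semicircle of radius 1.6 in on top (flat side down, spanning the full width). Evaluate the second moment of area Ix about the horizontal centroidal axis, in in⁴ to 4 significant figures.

Break the section into simple shapes (no overlaps), measuring from the bottom-left corner of the bounding box.
Rectangular body: 3.2 × 4.4, A = 14.08 in², y = 2.2 in, Ī = 22.7157 in⁴.
Semicircular cap: semicircle r = 1.6, A = 4.02124 in², y = 5.07906 in, Ī = 0.719303 in⁴.
Centroid: ȳ = ΣA·y / ΣA = 2.83959 in.
Transfer each piece to the horizontal centroidal axis using Ī + A·d² with d = y − 2.83959:
  rectangular body: d = -0.639591 in → contributes +28.4755 in⁴
  semicircular cap: d = 2.23947 in → contributes +20.8867 in⁴
Total I = 49.3623 in⁴.

Ix ≈ 49.36 in⁴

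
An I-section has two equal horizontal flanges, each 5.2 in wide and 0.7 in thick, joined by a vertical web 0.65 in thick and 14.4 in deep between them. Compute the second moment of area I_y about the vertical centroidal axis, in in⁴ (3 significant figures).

I_y ≈ 16.7 in⁴

Split into non-overlapping primitives; take the origin at the lower-left of the bounding box.
Bottom flange: 5.2 × 0.7, A = 3.64 in², x = 2.6 in, Ī = 8.2021 in⁴.
Web: 0.65 × 14.4, A = 9.36 in², x = 2.6 in, Ī = 0.32955 in⁴.
Top flange: 5.2 × 0.7, A = 3.64 in², x = 2.6 in, Ī = 8.2021 in⁴.
By symmetry the centroid is at mid-width, x̄ = 2.6 in.
All pieces are centred on the vertical centroidal axis, so I = ΣĪ = 16.734 in⁴.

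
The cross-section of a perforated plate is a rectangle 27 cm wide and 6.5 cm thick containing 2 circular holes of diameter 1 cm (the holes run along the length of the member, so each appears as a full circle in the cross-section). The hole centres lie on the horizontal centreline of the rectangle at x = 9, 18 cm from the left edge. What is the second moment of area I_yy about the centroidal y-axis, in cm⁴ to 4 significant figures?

I_yy ≈ 1.063 × 10⁴ cm⁴

Decompose the section into non-overlapping parts with the origin at the bottom-left of its bounding rectangle.
Plate: 27 × 6.5, A = 175.5 cm², x = 13.5 cm, Ī = 10661.6 cm⁴.
Hole 1 (subtracted): ⌀1, A = 0.785398 cm², x = 9 cm, Ī = 0.0490874 cm⁴.
Hole 2 (subtracted): ⌀1, A = 0.785398 cm², x = 18 cm, Ī = 0.0490874 cm⁴.
By symmetry the centroid is at mid-width, x̄ = 13.5 cm.
Transfer each piece to the centroidal y-axis using Ī + A·d² with d = x − 13.5:
  plate: d = 0 cm → contributes +10661.6 cm⁴
  hole 1: d = -4.5 cm → contributes −15.9534 cm⁴
  hole 2: d = 4.5 cm → contributes −15.9534 cm⁴
Total I = 10629.7 cm⁴.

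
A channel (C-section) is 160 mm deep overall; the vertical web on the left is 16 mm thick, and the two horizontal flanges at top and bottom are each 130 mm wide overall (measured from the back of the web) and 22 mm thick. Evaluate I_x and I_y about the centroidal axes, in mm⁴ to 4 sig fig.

Break the section into simple shapes (no overlaps), measuring from the bottom-left corner of the bounding box.
Web: 16 × 160, A = 2 560 mm², y = 80 mm, Ī = 5 461 333 mm⁴.
Top flange (beyond web): 114 × 22, A = 2 508 mm², y = 149 mm, Ī = 101 156 mm⁴.
Bottom flange (beyond web): 114 × 22, A = 2 508 mm², y = 11 mm, Ī = 101 156 mm⁴.
By symmetry the centroid is at mid-height, ȳ = 80 mm.
Transfer each piece to the centroidal x-axis using Ī + A·d² with d = y − 80:
  web: d = 0 mm → contributes +5 461 333 mm⁴
  top flange (beyond web): d = 69 mm → contributes +12 041 744 mm⁴
  bottom flange (beyond web): d = -69 mm → contributes +12 041 744 mm⁴
Total I = 29 544 821 mm⁴.
For the y-axis: x̄ = 51.0359 mm.
Repeating about the centroidal y-axis gives I_y = 12 648 116 mm⁴.

I_x ≈ 2.954 × 10⁷ mm⁴, I_y ≈ 1.265 × 10⁷ mm⁴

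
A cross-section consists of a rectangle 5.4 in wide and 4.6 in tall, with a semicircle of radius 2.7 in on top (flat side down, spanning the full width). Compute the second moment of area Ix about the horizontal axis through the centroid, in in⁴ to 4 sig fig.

Ix ≈ 142.7 in⁴

Split into non-overlapping primitives; take the origin at the lower-left of the bounding box.
Rectangular body: 5.4 × 4.6, A = 24.84 in², y = 2.3 in, Ī = 43.8012 in⁴.
Semicircular cap: semicircle r = 2.7, A = 11.4511 in², y = 5.74592 in, Ī = 5.83293 in⁴.
Centroid: ȳ = ΣA·y / ΣA = 3.38731 in.
Transfer each piece to the horizontal axis through the centroid using Ī + A·d² with d = y − 3.38731:
  rectangular body: d = -1.08731 in → contributes +73.1679 in⁴
  semicircular cap: d = 2.35861 in → contributes +69.5359 in⁴
Total I = 142.704 in⁴.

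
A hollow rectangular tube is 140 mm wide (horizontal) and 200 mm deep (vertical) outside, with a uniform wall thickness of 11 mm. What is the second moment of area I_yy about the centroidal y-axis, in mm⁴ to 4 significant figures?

Decompose the section into non-overlapping parts with the origin at the bottom-left of its bounding rectangle.
Outer rectangle: 140 × 200, A = 28 000 mm², x = 70 mm, Ī = 45 733 333 mm⁴.
Inner void (subtracted): 118 × 178, A = 21 004 mm², x = 70 mm, Ī = 24 371 641 mm⁴.
By symmetry the centroid is at mid-width, x̄ = 70 mm.
All pieces are centred on the centroidal y-axis, so I = ΣĪ (holes subtracted) = 21 361 692 mm⁴.

I_yy ≈ 2.136 × 10⁷ mm⁴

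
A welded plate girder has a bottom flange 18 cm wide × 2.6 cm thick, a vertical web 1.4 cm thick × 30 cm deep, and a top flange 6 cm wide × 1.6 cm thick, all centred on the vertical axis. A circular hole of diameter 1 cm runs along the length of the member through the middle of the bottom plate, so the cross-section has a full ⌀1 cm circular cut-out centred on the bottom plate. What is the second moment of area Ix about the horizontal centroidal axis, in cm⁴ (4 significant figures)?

Treat the section as a set of non-overlapping primitives; coordinates are from the bounding-box lower-left.
Bottom plate: 18 × 2.6, A = 46.8 cm², y = 1.3 cm, Ī = 26.364 cm⁴.
Web plate: 1.4 × 30, A = 42 cm², y = 17.6 cm, Ī = 3 150 cm⁴.
Top plate: 6 × 1.6, A = 9.6 cm², y = 33.4 cm, Ī = 2.048 cm⁴.
Hole (subtracted): ⌀1, A = 0.785398 cm², y = 1.3 cm, Ī = 0.0490874 cm⁴.
Centroid: ȳ = ΣA·y / ΣA = 11.4702 cm.
Transfer each piece to the horizontal centroidal axis using Ī + A·d² with d = y − 11.4702:
  bottom plate: d = -10.1702 cm → contributes +4867.03 cm⁴
  web plate: d = 6.1298 cm → contributes +4728.13 cm⁴
  top plate: d = 21.9298 cm → contributes +4618.84 cm⁴
  hole: d = -10.1702 cm → contributes −81.2851 cm⁴
Total I = 14132.7 cm⁴.

Ix ≈ 1.413 × 10⁴ cm⁴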